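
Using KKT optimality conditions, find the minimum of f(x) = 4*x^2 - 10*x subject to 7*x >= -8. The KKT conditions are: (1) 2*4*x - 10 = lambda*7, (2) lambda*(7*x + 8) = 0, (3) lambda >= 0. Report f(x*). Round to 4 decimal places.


Step 1: Try lambda = 0 (constraint inactive).
Stationarity: 2*4*x - 10 = 0
x* = 10/(2*4) = 1.25
Check constraint: 7*1.25 = 8.75 >= -8 -- satisfied.
Step 2: Compute optimal value.
f(x*) = 4*1.25^2 - 10*1.25 = -6.25


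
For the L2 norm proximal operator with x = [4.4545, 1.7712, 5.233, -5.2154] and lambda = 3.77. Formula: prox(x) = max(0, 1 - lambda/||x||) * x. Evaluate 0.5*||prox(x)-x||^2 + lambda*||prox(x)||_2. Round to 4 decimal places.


Step 1: Compute ||x||.
||x|| = 8.8071
Step 2: Compute scaling factor.
scale = max(0, 1 - 3.77/8.8071) = 0.5719
Step 3: prox(x) = [2.5477, 1.013, 2.9929, -2.9829]
||prox(x)|| = 5.0371
Step 4: Proximal objective.
0.5*||prox-x||^2 = 7.1065
lambda*||prox|| = 18.9899
Total = 26.0962


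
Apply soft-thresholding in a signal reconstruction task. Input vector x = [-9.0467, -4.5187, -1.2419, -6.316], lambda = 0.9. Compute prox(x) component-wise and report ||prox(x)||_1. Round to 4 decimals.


Soft-thresholding with lambda = 0.9:
prox(-9.0467) = sign(-9.0467)*max(|-9.0467| - 0.9, 0) = -8.1467
prox(-4.5187) = sign(-4.5187)*max(|-4.5187| - 0.9, 0) = -3.6187
prox(-1.2419) = sign(-1.2419)*max(|-1.2419| - 0.9, 0) = -0.3419
prox(-6.316) = sign(-6.316)*max(|-6.316| - 0.9, 0) = -5.416
prox(x) = [-8.1467, -3.6187, -0.3419, -5.416]
||prox(x)||_1 = 8.1467 + 3.6187 + 0.3419 + 5.416 = 17.5233


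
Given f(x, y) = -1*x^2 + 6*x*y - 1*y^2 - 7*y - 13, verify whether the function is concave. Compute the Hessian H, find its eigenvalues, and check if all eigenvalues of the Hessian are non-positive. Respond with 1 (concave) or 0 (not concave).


The Hessian of f(x,y) = -1*x^2 + 6*x*y - 1*y^2 - 7*y - 13 is:
H = [[-2, 6], [6, -2]]
Trace = -2 - 2 = -4
Determinant = -2*-2 - (6)^2 = -32
Discriminant = (-4)^2 - 4*-32 = 144.0
Eigenvalues: lambda_1 = -8.0, lambda_2 = 4.0
The function is not concave.

0


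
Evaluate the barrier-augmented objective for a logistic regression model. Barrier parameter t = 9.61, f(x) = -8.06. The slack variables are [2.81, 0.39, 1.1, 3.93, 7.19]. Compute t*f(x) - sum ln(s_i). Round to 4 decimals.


Step 1: Compute log-barrier.
ln values: [1.0332, -0.9416, 0.0953, 1.3686, 1.9727]
phi = -(1.0332 - 0.9416 + 0.0953 + 1.3686 + 1.9727) = -3.5282
Step 2: Compute augmented objective.
t*f(x) = 9.61*-8.06 = -77.4566
Total = -77.4566 - 3.5282 = -80.9848


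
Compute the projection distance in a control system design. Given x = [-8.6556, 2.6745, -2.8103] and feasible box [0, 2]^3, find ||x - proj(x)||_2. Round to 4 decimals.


Project each component onto [0, 2].
clip(-8.6556) = 0.0, clip(2.6745) = 2.0, clip(-2.8103) = 0.0
Projection = [0.0, 2.0, 0.0]
Squared diffs: [74.9194, 0.455, 7.8978]
Distance = sqrt(83.2722) = 9.1254


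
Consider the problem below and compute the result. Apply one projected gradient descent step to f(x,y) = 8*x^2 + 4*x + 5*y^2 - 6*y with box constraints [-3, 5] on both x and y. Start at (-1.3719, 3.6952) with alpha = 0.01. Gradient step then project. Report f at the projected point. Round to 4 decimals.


Step 1: Compute gradient at (-1.3719, 3.6952).
grad_x = 2*8*-1.3719 + 4 = -17.9504
grad_y = 2*5*3.6952 - 6 = 30.952
Step 2: Gradient step.
x_raw = -1.3719 - 0.01*-17.9504 = -1.1924
y_raw = 3.6952 - 0.01*30.952 = 3.3857
Step 3: Project onto [-3, 5].
x_proj = clip(-1.1924) = -1.1924
y_proj = clip(3.3857) = 3.3857
Step 4: Evaluate f.
f(-1.1924, 3.3857) = 43.6049


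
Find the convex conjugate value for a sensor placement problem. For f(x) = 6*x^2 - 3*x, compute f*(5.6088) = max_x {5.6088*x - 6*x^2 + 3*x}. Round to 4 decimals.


f*(y) = sup_x {y*x - a*x^2 - b*x} = sup_x {(y-b)*x - a*x^2}
FOC: (y - b) - 2a*x = 0 => x* = (y - b)/(2a)
x* = (5.6088 + 3)/(2*6) = 0.7174
f*(5.6088) = (y-b)^2/(4a) = (5.6088 + 3)^2/(4*6)
= 74.1114/24 = 3.088


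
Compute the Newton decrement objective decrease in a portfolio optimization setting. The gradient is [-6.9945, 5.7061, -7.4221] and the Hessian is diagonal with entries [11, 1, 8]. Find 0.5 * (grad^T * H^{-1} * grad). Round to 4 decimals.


Step 1: H is diagonal, so H^(-1) * g = [-0.6359, 5.7061, -0.9278].
Step 2: g^T H^(-1) g = sum_i g_i^2 / H_ii
  = (-6.9945)^2/11 + (5.7061)^2/1 + (-7.4221)^2/8
  = 4.4475 + 32.5596 + 6.8859 = 43.8931
Step 3: Objective decrease = 0.5 * g^T H^(-1) g = 21.9465


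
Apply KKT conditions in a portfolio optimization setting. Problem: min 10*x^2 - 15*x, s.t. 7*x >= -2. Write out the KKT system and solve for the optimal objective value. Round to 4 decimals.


Step 1: Try lambda = 0 (constraint inactive).
Stationarity: 2*10*x - 15 = 0
x* = 15/(2*10) = 0.75
Check constraint: 7*0.75 = 5.25 >= -2 -- satisfied.
Step 2: Compute optimal value.
f(x*) = 10*0.75^2 - 15*0.75 = -5.625


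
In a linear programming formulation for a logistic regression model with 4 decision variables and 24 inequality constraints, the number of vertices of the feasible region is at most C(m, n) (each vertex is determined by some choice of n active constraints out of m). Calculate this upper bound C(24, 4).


Each vertex corresponds to some choice of n active constraints out of m, so the number of vertices is at most C(m, n) = m! / (n!(m-n)!).
m = 24, n = 4
Numerator: 24 * 23 * 22 * 21
Denominator: 4! = 24
C(24, 4) = 10626


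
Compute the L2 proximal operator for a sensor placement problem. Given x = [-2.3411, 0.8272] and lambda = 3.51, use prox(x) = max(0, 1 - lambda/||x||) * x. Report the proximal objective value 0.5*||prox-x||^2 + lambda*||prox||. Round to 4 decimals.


Step 1: Compute ||x||.
||x|| = 2.4829
Step 2: Compute scaling factor.
scale = max(0, 1 - 3.51/2.4829) = 0.0
Step 3: prox(x) = [-0.0, 0.0]
||prox(x)|| = 0.0
Step 4: Proximal objective.
0.5*||prox-x||^2 = 3.0825
lambda*||prox|| = 0.0
Total = 3.0825


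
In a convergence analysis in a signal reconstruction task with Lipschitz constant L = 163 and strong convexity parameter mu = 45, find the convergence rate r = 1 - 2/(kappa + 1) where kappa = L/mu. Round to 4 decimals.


Step 1: Compute the condition number.
kappa = L/mu = 163/45 = 3.6222
Step 2: Compute the convergence rate.
r = 1 - 2/(kappa + 1) = 1 - 2*mu/(L + mu) = (L - mu)/(L + mu) = 118/208 = 0.5673


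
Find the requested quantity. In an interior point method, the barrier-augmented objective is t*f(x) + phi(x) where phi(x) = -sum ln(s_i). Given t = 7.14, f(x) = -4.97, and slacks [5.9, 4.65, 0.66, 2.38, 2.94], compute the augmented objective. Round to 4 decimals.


Step 1: Compute log-barrier.
ln values: [1.775, 1.5369, -0.4155, 0.8671, 1.0784]
phi = -(1.775 + 1.5369 - 0.4155 + 0.8671 + 1.0784) = -4.8418
Step 2: Compute augmented objective.
t*f(x) = 7.14*-4.97 = -35.4858
Total = -35.4858 - 4.8418 = -40.3276


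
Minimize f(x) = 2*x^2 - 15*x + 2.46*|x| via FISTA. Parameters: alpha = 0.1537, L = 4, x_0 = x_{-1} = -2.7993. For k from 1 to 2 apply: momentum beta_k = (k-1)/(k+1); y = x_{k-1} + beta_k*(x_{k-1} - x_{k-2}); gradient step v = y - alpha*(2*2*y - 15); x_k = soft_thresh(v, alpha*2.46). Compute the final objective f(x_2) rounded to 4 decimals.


FISTA on f(x) = 2*x^2 - 15*x + 2.46*|x|
L = 4, alpha = 0.1537
Iteration 1: beta = 0.0, y = -2.7993 + 0.0*(-2.7993 + 2.7993) = -2.7993
  grad(y) = -26.1972, v = y - alpha*grad = 1.2272
  prox(v) = soft_thresh(1.2272, 0.3781) = 0.8491
Iteration 2: beta = 0.3333, y = 0.8491 + 0.3333*(0.8491 + 2.7993) = 2.0652
  grad(y) = -6.739, v = y - alpha*grad = 3.101
  prox(v) = soft_thresh(3.101, 0.3781) = 2.7229
f(x_2) = 2*2.7229^2 - 15*2.7229 + 2.46*|2.7229| = -19.3168


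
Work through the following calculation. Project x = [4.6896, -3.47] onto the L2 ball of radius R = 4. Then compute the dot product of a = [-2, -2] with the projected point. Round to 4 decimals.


Step 1: Compute ||x|| (intermediates to 6 decimals).
||x|| = sqrt(4.6896^2 + (-3.47)^2) = 5.833802
Step 2: Project.
Since ||x|| > R, scale = R/||x|| = 4/5.833802 = 0.685659, proj(x) = scale * x
proj(x) = [3.215466, -2.379237]
Step 3: Dot product.
a^T * proj(x) = -2*3.215466 - 2*(-2.379237) = -1.6725


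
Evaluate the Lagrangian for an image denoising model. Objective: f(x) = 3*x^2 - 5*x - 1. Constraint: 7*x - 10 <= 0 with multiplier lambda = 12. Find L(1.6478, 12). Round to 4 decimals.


Step 1: Evaluate f(x).
f(1.6478) = 3*1.6478^2 - 5*1.6478 - 1 = -1.0933
Step 2: Evaluate g(x).
g(1.6478) = 7*1.6478 - 10 = 1.5346
Step 3: Compute Lagrangian.
L = -1.0933 + 12*1.5346 = 17.3219


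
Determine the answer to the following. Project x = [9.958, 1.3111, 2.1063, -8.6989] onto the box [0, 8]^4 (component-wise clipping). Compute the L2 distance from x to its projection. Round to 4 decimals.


Project each component onto [0, 8].
clip(9.958) = 8.0, clip(1.3111) = 1.3111, clip(2.1063) = 2.1063, clip(-8.6989) = 0.0
Projection = [8.0, 1.3111, 2.1063, 0.0]
Squared diffs: [3.8338, 0.0, 0.0, 75.6709]
Distance = sqrt(79.5047) = 8.9165


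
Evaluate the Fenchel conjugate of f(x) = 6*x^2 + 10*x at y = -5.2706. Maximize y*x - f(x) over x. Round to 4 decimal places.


f*(y) = sup_x {y*x - a*x^2 - b*x} = sup_x {(y-b)*x - a*x^2}
FOC: (y - b) - 2a*x = 0 => x* = (y - b)/(2a)
x* = (-5.2706 - 10)/(2*6) = -1.2726
f*(-5.2706) = (y-b)^2/(4a) = (-5.2706 - 10)^2/(4*6)
= 233.1912/24 = 9.7163


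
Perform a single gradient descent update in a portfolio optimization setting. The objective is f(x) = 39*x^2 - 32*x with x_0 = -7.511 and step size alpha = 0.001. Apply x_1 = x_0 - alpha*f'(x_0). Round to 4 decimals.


We compute the gradient at x_0 and apply the update.
f'(x) = 78*x - 32
f'(-7.511) = 78*-7.511 - 32 = -617.858
x_1 = -7.511 - 0.001*-617.858 = -6.8931


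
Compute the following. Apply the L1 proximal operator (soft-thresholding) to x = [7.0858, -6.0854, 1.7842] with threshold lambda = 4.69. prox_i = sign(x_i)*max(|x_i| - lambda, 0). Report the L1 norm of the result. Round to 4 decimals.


Soft-thresholding with lambda = 4.69:
prox(7.0858) = sign(7.0858)*max(|7.0858| - 4.69, 0) = 2.3958
prox(-6.0854) = sign(-6.0854)*max(|-6.0854| - 4.69, 0) = -1.3954
prox(1.7842) = sign(1.7842)*max(|1.7842| - 4.69, 0) = 0.0
prox(x) = [2.3958, -1.3954, 0.0]
||prox(x)||_1 = 2.3958 + 1.3954 + 0.0 = 3.7912


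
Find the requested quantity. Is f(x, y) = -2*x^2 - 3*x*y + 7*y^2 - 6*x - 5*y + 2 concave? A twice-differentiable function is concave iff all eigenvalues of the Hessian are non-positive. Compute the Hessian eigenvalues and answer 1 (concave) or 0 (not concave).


The Hessian of f(x,y) = -2*x^2 - 3*x*y + 7*y^2 - 6*x - 5*y + 2 is:
H = [[-4, -3], [-3, 14]]
Trace = -4 + 14 = 10
Determinant = -4*14 - (-3)^2 = -65
Discriminant = (10)^2 - 4*-65 = 360.0
Eigenvalues: lambda_1 = -4.4868, lambda_2 = 14.4868
The function is not concave.

0


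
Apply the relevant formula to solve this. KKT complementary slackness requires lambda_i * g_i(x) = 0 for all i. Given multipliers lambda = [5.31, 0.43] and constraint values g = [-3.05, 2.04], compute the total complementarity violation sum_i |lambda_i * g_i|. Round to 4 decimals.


KKT complementary slackness check:
lambda_1 * g_1 = 5.31 * -3.05 = -16.1955
lambda_2 * g_2 = 0.43 * 2.04 = 0.8772
Total violation = 16.1955 + 0.8772 = 17.0727


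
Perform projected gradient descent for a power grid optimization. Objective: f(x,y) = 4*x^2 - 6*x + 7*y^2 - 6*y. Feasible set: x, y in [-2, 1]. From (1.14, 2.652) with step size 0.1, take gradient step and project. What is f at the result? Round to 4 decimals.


Step 1: Compute gradient at (1.14, 2.652).
grad_x = 2*4*1.14 - 6 = 3.12
grad_y = 2*7*2.652 - 6 = 31.128
Step 2: Gradient step.
x_raw = 1.14 - 0.1*3.12 = 0.828
y_raw = 2.652 - 0.1*31.128 = -0.4608
Step 3: Project onto [-2, 1].
x_proj = clip(0.828) = 0.828
y_proj = clip(-0.4608) = -0.4608
Step 4: Evaluate f.
f(0.828, -0.4608) = 2.0255


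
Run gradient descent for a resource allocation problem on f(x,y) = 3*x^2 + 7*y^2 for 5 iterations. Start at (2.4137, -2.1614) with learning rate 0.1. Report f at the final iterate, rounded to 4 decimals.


Gradient descent on f(x,y) = 3*x^2 + 7*y^2.
Starting point: (2.4137, -2.1614), alpha = 0.1
Step 1: grad_x = 2*3*2.4137 = 14.4822, grad_y = 2*7*-2.1614 = -30.2596
  x_1 = 2.4137 - 0.1*14.4822 = 0.9655
  y_1 = -2.1614 - 0.1*-30.2596 = 0.8646
Step 2: grad_x = 2*3*0.9655 = 5.7929, grad_y = 2*7*0.8646 = 12.1038
  x_2 = 0.9655 - 0.1*5.7929 = 0.3862
  y_2 = 0.8646 - 0.1*12.1038 = -0.3458
Step 3: grad_x = 2*3*0.3862 = 2.3172, grad_y = 2*7*-0.3458 = -4.8415
  x_3 = 0.3862 - 0.1*2.3172 = 0.1545
  y_3 = -0.3458 - 0.1*-4.8415 = 0.1383
Step 4: grad_x = 2*3*0.1545 = 0.9269, grad_y = 2*7*0.1383 = 1.9366
  x_4 = 0.1545 - 0.1*0.9269 = 0.0618
  y_4 = 0.1383 - 0.1*1.9366 = -0.0553
Step 5: grad_x = 2*3*0.0618 = 0.3707, grad_y = 2*7*-0.0553 = -0.7746
  x_5 = 0.0618 - 0.1*0.3707 = 0.0247
  y_5 = -0.0553 - 0.1*-0.7746 = 0.0221
f(0.0247, 0.0221) = 3*0.0247^2 + 7*0.0221^2 = 0.0053


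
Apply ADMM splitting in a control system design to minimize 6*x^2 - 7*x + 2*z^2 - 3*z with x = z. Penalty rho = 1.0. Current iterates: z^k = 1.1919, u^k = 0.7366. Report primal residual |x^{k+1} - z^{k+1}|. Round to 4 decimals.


ADMM iteration with rho = 1.0, z^k = 1.1919, u^k = 0.7366
Step 1: x-update.
Minimize 6*x^2 - 7*x + (1.0/2)*(x - 1.1919 + 0.7366)^2
FOC: (2*6 + 1.0)*x = 7 + 1.0*(1.1919 - 0.7366)
x^{k+1} = 0.5735
Step 2: z-update.
Minimize 2*z^2 - 3*z + (1.0/2)*(0.5735 - z + 0.7366)^2
FOC: (2*2 + 1.0)*z = 3 + 1.0*(0.5735 + 0.7366)
z^{k+1} = 0.862
Step 3: u-update.
u^{k+1} = 0.7366 + 0.5735 - 0.862 = 0.4481
Step 4: Primal residual = |0.5735 - 0.862| = 0.2885


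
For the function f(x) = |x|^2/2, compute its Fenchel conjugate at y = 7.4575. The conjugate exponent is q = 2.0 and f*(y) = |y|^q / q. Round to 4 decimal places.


The conjugate exponent q satisfies 1/p + 1/q = 1.
p = 2, so q = 2/(2 - 1) = 2.0
|y|^q = 7.4575^2.0 = 55.6143
f*(7.4575) = 55.6143 / 2.0 = 27.8072


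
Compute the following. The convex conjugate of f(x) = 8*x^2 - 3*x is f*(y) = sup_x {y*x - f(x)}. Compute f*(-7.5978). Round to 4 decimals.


f*(y) = sup_x {y*x - a*x^2 - b*x} = sup_x {(y-b)*x - a*x^2}
FOC: (y - b) - 2a*x = 0 => x* = (y - b)/(2a)
x* = (-7.5978 + 3)/(2*8) = -0.2874
f*(-7.5978) = (y-b)^2/(4a) = (-7.5978 + 3)^2/(4*8)
= 21.1398/32 = 0.6606


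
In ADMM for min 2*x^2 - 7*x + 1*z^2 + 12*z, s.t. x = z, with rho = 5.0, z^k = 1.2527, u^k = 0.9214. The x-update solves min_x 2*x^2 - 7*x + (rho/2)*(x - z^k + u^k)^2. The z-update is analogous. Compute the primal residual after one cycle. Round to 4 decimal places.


ADMM iteration with rho = 5.0, z^k = 1.2527, u^k = 0.9214
Step 1: x-update.
Minimize 2*x^2 - 7*x + (5.0/2)*(x - 1.2527 + 0.9214)^2
FOC: (2*2 + 5.0)*x = 7 + 5.0*(1.2527 - 0.9214)
x^{k+1} = 0.9618
Step 2: z-update.
Minimize 1*z^2 + 12*z + (5.0/2)*(0.9618 - z + 0.9214)^2
FOC: (2*1 + 5.0)*z = -12 + 5.0*(0.9618 + 0.9214)
z^{k+1} = -0.3691
Step 3: u-update.
u^{k+1} = 0.9214 + 0.9618 + 0.3691 = 2.2524
Step 4: Primal residual = |0.9618 + 0.3691| = 1.331


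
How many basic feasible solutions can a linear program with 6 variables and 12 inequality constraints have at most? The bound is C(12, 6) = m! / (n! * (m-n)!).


Each vertex corresponds to some choice of n active constraints out of m, so the number of vertices is at most C(m, n) = m! / (n!(m-n)!).
m = 12, n = 6
Numerator: 12 * 11 * 10 * 9 * 8 * 7
Denominator: 6! = 720
C(12, 6) = 924


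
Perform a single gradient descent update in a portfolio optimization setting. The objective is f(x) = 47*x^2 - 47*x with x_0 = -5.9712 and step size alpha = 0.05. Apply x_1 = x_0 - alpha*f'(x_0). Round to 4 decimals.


We compute the gradient at x_0 and apply the update.
f'(x) = 94*x - 47
f'(-5.9712) = 94*-5.9712 - 47 = -608.2928
x_1 = -5.9712 - 0.05*-608.2928 = 24.4434


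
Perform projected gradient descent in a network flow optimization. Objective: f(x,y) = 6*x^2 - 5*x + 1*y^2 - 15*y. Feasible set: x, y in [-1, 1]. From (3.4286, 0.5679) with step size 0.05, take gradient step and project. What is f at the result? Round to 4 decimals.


Step 1: Compute gradient at (3.4286, 0.5679).
grad_x = 2*6*3.4286 - 5 = 36.1432
grad_y = 2*1*0.5679 - 15 = -13.8642
Step 2: Gradient step.
x_raw = 3.4286 - 0.05*36.1432 = 1.6214
y_raw = 0.5679 - 0.05*-13.8642 = 1.2611
Step 3: Project onto [-1, 1].
x_proj = clip(1.6214) = 1.0
y_proj = clip(1.2611) = 1.0
Step 4: Evaluate f.
f(1.0, 1.0) = -13.0


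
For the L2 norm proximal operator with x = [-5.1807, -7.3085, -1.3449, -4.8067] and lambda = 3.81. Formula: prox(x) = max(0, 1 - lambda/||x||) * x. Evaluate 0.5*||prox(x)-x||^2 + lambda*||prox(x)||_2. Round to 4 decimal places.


Step 1: Compute ||x||.
||x|| = 10.2551
Step 2: Compute scaling factor.
scale = max(0, 1 - 3.81/10.2551) = 0.6285
Step 3: prox(x) = [-3.256, -4.5932, -0.8452, -3.0209]
||prox(x)|| = 6.4451
Step 4: Proximal objective.
0.5*||prox-x||^2 = 7.2581
lambda*||prox|| = 24.5558
Total = 31.8139


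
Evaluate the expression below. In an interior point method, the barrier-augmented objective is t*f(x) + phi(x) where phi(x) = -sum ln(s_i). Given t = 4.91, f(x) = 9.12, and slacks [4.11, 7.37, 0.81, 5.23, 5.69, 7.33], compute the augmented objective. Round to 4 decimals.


Step 1: Compute log-barrier.
ln values: [1.4134, 1.9974, -0.2107, 1.6544, 1.7387, 1.992]
phi = -(1.4134 + 1.9974 - 0.2107 + 1.6544 + 1.7387 + 1.992) = -8.5852
Step 2: Compute augmented objective.
t*f(x) = 4.91*9.12 = 44.7792
Total = 44.7792 - 8.5852 = 36.194


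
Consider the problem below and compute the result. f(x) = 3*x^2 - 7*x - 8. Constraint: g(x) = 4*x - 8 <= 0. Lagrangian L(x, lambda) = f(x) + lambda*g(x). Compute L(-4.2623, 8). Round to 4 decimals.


Step 1: Evaluate f(x).
f(-4.2623) = 3*(-4.2623)^2 - 7*(-4.2623) - 8 = 76.3377
Step 2: Evaluate g(x).
g(-4.2623) = 4*-4.2623 - 8 = -25.0492
Step 3: Compute Lagrangian.
L = 76.3377 + 8*-25.0492 = -124.0559


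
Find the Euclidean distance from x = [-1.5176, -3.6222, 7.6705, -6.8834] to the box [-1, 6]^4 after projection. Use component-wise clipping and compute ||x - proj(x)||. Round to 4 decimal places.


Project each component onto [-1, 6].
clip(-1.5176) = -1.0, clip(-3.6222) = -1.0, clip(7.6705) = 6.0, clip(-6.8834) = -1.0
Projection = [-1.0, -1.0, 6.0, -1.0]
Squared diffs: [0.2679, 6.8759, 2.7906, 34.6144]
Distance = sqrt(44.5488) = 6.6745


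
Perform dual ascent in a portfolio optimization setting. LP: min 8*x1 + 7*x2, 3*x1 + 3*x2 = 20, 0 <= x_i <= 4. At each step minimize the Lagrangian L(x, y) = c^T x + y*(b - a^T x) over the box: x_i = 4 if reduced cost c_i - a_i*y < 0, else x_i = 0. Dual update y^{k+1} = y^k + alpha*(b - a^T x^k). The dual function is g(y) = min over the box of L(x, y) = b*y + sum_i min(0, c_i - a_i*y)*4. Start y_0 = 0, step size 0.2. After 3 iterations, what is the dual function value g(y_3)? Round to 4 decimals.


Dual ascent for LP: min 8*x1 + 7*x2, 3*x1 + 3*x2 = 20, 0 <= x_i <= 4
Step 1: y^k = 0.0, reduced costs: (8.0, 7.0)
  x^k = (0.0, 0.0), subgradient = b - a^T x = 20.0
  y^{k+1} = 0.0 + 0.2*20.0 = 4.0
Step 2: y^k = 4.0, reduced costs: (-4.0, -5.0)
  x^k = (4.0, 4.0), subgradient = b - a^T x = -4.0
  y^{k+1} = 4.0 + 0.2*-4.0 = 3.2
Step 3: y^k = 3.2, reduced costs: (-1.6, -2.6)
  x^k = (4.0, 4.0), subgradient = b - a^T x = -4.0
  y^{k+1} = 3.2 + 0.2*-4.0 = 2.4
Dual objective at y_3 = 2.4: reduced costs (0.8, -0.2), box minimizer x = (0.0, 4.0)
g(y_3) = b*y + (c1 - a1*y)*x1 + (c2 - a2*y)*x2 = 20*2.4 + 0.8*0.0 + (-0.2)*4.0 = 48.0 + 0.0 - 0.8 = 47.2


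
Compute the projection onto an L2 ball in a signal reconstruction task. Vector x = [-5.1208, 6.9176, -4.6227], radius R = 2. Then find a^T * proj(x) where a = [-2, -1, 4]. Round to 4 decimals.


Step 1: Compute ||x|| (intermediates to 6 decimals).
||x|| = sqrt((-5.1208)^2 + 6.9176^2 + (-4.6227)^2) = 9.769603
Step 2: Project.
Since ||x|| > R, scale = R/||x|| = 2/9.769603 = 0.204717, proj(x) = scale * x
proj(x) = [-1.048315, 1.41615, -0.946345]
Step 3: Dot product.
a^T * proj(x) = -2*(-1.048315) - 1*1.41615 + 4*(-0.946345) = -3.1049


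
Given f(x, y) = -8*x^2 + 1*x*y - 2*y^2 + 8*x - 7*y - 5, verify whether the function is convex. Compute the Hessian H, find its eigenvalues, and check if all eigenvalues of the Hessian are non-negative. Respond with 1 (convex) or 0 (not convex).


The Hessian of f(x,y) = -8*x^2 + 1*x*y - 2*y^2 + 8*x - 7*y - 5 is:
H = [[-16, 1], [1, -4]]
Trace = -16 - 4 = -20
Determinant = -16*-4 - (1)^2 = 63
Discriminant = (-20)^2 - 4*63 = 148.0
Eigenvalues: lambda_1 = -16.0828, lambda_2 = -3.9172
The function is not convex.

0


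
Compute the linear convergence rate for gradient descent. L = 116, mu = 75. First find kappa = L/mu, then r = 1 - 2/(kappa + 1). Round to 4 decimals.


Step 1: Compute the condition number.
kappa = L/mu = 116/75 = 1.5467
Step 2: Compute the convergence rate.
r = 1 - 2/(kappa + 1) = 1 - 2*mu/(L + mu) = (L - mu)/(L + mu) = 41/191 = 0.2147


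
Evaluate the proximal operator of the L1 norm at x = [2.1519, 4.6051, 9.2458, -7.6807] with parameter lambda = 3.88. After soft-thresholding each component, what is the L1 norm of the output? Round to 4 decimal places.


Soft-thresholding with lambda = 3.88:
prox(2.1519) = sign(2.1519)*max(|2.1519| - 3.88, 0) = 0.0
prox(4.6051) = sign(4.6051)*max(|4.6051| - 3.88, 0) = 0.7251
prox(9.2458) = sign(9.2458)*max(|9.2458| - 3.88, 0) = 5.3658
prox(-7.6807) = sign(-7.6807)*max(|-7.6807| - 3.88, 0) = -3.8007
prox(x) = [0.0, 0.7251, 5.3658, -3.8007]
||prox(x)||_1 = 0.0 + 0.7251 + 5.3658 + 3.8007 = 9.8916


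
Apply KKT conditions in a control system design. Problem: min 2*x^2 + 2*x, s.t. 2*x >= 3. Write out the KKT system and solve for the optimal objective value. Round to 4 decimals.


Step 1: Try lambda = 0 (constraint inactive).
x_unc = -2/(2*2) = -0.5
Check: 2*-0.5 = -1.0 < 3 -- violated!
Step 2: Constraint must be active: 2*x = 3
x* = 3/2 = 1.5
lambda = (2*2*1.5 + 2)/2 = 4.0
Step 3: Compute optimal value.
f(x*) = 2*1.5^2 + 2*1.5 = 7.5


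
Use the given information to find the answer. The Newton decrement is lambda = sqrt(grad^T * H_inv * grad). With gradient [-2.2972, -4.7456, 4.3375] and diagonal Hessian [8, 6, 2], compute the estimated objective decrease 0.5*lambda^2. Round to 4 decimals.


Step 1: H is diagonal, so H^(-1) * g = [-0.2872, -0.7909, 2.1688].
Step 2: g^T H^(-1) g = sum_i g_i^2 / H_ii
  = (-2.2972)^2/8 + (-4.7456)^2/6 + (4.3375)^2/2
  = 0.6596 + 3.7535 + 9.407 = 13.82
Step 3: Objective decrease = 0.5 * g^T H^(-1) g = 6.91


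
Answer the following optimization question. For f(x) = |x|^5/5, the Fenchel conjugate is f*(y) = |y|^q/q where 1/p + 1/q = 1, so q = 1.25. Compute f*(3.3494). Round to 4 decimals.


The conjugate exponent q satisfies 1/p + 1/q = 1.
p = 5, so q = 5/(5 - 1) = 1.25
|y|^q = 3.3494^1.25 = 4.5312
f*(3.3494) = 4.5312 / 1.25 = 3.6249


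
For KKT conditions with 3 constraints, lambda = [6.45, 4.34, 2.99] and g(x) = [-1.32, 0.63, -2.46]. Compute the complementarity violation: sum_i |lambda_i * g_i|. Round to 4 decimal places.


KKT complementary slackness check:
lambda_1 * g_1 = 6.45 * -1.32 = -8.514
lambda_2 * g_2 = 4.34 * 0.63 = 2.7342
lambda_3 * g_3 = 2.99 * -2.46 = -7.3554
Total violation = 8.514 + 2.7342 + 7.3554 = 18.6036


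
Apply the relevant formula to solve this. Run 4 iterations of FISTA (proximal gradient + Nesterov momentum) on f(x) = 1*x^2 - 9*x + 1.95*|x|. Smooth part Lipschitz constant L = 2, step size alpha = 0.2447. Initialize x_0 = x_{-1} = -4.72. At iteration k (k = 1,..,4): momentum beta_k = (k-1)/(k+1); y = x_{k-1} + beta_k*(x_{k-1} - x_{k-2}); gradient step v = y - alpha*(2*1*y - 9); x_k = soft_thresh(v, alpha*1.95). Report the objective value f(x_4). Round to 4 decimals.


FISTA on f(x) = 1*x^2 - 9*x + 1.95*|x|
L = 2, alpha = 0.2447
Iteration 1: beta = 0.0, y = -4.72 + 0.0*(-4.72 + 4.72) = -4.72
  grad(y) = -18.44, v = y - alpha*grad = -0.2077
  prox(v) = soft_thresh(-0.2077, 0.4772) = 0.0
Iteration 2: beta = 0.3333, y = 0.0 + 0.3333*(0.0 + 4.72) = 1.5733
  grad(y) = -5.8533, v = y - alpha*grad = 3.0056
  prox(v) = soft_thresh(3.0056, 0.4772) = 2.5285
Iteration 3: beta = 0.5, y = 2.5285 + 0.5*(2.5285 - 0.0) = 3.7927
  grad(y) = -1.4146, v = y - alpha*grad = 4.1389
  prox(v) = soft_thresh(4.1389, 0.4772) = 3.6617
Iteration 4: beta = 0.6, y = 3.6617 + 0.6*(3.6617 - 2.5285) = 4.3416
  grad(y) = -0.3167, v = y - alpha*grad = 4.4191
  prox(v) = soft_thresh(4.4191, 0.4772) = 3.942
f(x_4) = 1*3.942^2 - 9*3.942 + 1.95*|3.942| = -12.2518


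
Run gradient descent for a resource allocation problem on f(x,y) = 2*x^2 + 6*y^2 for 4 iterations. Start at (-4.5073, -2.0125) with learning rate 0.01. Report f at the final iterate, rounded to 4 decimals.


Gradient descent on f(x,y) = 2*x^2 + 6*y^2.
Starting point: (-4.5073, -2.0125), alpha = 0.01
Step 1: grad_x = 2*2*-4.5073 = -18.0292, grad_y = 2*6*-2.0125 = -24.15
  x_1 = -4.5073 - 0.01*-18.0292 = -4.327
  y_1 = -2.0125 - 0.01*-24.15 = -1.771
Step 2: grad_x = 2*2*-4.327 = -17.308, grad_y = 2*6*-1.771 = -21.252
  x_2 = -4.327 - 0.01*-17.308 = -4.1539
  y_2 = -1.771 - 0.01*-21.252 = -1.5585
Step 3: grad_x = 2*2*-4.1539 = -16.6157, grad_y = 2*6*-1.5585 = -18.7018
  x_3 = -4.1539 - 0.01*-16.6157 = -3.9878
  y_3 = -1.5585 - 0.01*-18.7018 = -1.3715
Step 4: grad_x = 2*2*-3.9878 = -15.9511, grad_y = 2*6*-1.3715 = -16.4575
  x_4 = -3.9878 - 0.01*-15.9511 = -3.8283
  y_4 = -1.3715 - 0.01*-16.4575 = -1.2069
f(-3.8283, -1.2069) = 2*(-3.8283)^2 + 6*(-1.2069)^2 = 38.0506


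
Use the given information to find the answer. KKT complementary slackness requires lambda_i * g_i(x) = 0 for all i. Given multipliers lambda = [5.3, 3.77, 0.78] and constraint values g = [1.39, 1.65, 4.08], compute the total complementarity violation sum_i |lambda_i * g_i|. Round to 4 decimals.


KKT complementary slackness check:
lambda_1 * g_1 = 5.3 * 1.39 = 7.367
lambda_2 * g_2 = 3.77 * 1.65 = 6.2205
lambda_3 * g_3 = 0.78 * 4.08 = 3.1824
Total violation = 7.367 + 6.2205 + 3.1824 = 16.7699


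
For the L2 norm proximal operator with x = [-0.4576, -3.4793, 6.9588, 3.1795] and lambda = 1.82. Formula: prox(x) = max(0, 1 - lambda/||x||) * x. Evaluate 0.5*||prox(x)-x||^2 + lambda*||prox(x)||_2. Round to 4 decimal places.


Step 1: Compute ||x||.
||x|| = 8.4172
Step 2: Compute scaling factor.
scale = max(0, 1 - 1.82/8.4172) = 0.7838
Step 3: prox(x) = [-0.3587, -2.727, 5.4541, 2.492]
||prox(x)|| = 6.5972
Step 4: Proximal objective.
0.5*||prox-x||^2 = 1.6562
lambda*||prox|| = 12.0069
Total = 13.6631


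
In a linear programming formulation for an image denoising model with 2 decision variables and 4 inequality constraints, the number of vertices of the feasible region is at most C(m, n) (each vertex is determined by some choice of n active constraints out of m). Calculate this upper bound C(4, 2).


Each vertex corresponds to some choice of n active constraints out of m, so the number of vertices is at most C(m, n) = m! / (n!(m-n)!).
m = 4, n = 2
Numerator: 4 * 3
Denominator: 2! = 2
C(4, 2) = 6


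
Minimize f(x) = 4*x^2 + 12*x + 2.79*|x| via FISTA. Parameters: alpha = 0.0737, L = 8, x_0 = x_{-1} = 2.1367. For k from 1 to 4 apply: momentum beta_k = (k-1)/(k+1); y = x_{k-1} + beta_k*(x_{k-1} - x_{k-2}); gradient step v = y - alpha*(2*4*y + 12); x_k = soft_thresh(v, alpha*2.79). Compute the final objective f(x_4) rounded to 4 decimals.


FISTA on f(x) = 4*x^2 + 12*x + 2.79*|x|
L = 8, alpha = 0.0737
Iteration 1: beta = 0.0, y = 2.1367 + 0.0*(2.1367 - 2.1367) = 2.1367
  grad(y) = 29.0936, v = y - alpha*grad = -0.0075
  prox(v) = soft_thresh(-0.0075, 0.2056) = 0.0
Iteration 2: beta = 0.3333, y = 0.0 + 0.3333*(0.0 - 2.1367) = -0.7122
  grad(y) = 6.3021, v = y - alpha*grad = -1.1767
  prox(v) = soft_thresh(-1.1767, 0.2056) = -0.9711
Iteration 3: beta = 0.5, y = -0.9711 + 0.5*(-0.9711 - 0.0) = -1.4566
  grad(y) = 0.3471, v = y - alpha*grad = -1.4822
  prox(v) = soft_thresh(-1.4822, 0.2056) = -1.2766
Iteration 4: beta = 0.6, y = -1.2766 + 0.6*(-1.2766 + 0.9711) = -1.4599
  grad(y) = 0.321, v = y - alpha*grad = -1.4835
  prox(v) = soft_thresh(-1.4835, 0.2056) = -1.2779
f(x_4) = 4*(-1.2779)^2 + 12*(-1.2779) + 2.79*|-1.2779| = -5.2373


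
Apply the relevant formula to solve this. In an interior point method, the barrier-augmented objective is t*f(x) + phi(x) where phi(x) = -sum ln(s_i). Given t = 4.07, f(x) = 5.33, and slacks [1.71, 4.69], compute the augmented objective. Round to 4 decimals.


Step 1: Compute log-barrier.
ln values: [0.5365, 1.5454]
phi = -(0.5365 + 1.5454) = -2.0819
Step 2: Compute augmented objective.
t*f(x) = 4.07*5.33 = 21.6931
Total = 21.6931 - 2.0819 = 19.6112


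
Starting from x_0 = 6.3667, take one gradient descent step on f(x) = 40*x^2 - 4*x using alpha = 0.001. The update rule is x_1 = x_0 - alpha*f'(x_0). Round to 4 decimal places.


We compute the gradient at x_0 and apply the update.
f'(x) = 80*x - 4
f'(6.3667) = 80*6.3667 - 4 = 505.336
x_1 = 6.3667 - 0.001*505.336 = 5.8614


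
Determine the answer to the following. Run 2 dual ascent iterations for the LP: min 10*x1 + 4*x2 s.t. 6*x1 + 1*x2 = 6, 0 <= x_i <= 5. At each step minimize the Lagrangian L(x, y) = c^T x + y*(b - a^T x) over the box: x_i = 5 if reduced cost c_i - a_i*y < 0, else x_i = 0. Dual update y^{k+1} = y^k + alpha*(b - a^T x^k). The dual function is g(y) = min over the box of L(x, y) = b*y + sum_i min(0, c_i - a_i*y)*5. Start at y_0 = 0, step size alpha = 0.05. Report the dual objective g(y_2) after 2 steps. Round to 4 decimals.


Dual ascent for LP: min 10*x1 + 4*x2, 6*x1 + 1*x2 = 6, 0 <= x_i <= 5
Step 1: y^k = 0.0, reduced costs: (10.0, 4.0)
  x^k = (0.0, 0.0), subgradient = b - a^T x = 6.0
  y^{k+1} = 0.0 + 0.05*6.0 = 0.3
Step 2: y^k = 0.3, reduced costs: (8.2, 3.7)
  x^k = (0.0, 0.0), subgradient = b - a^T x = 6.0
  y^{k+1} = 0.3 + 0.05*6.0 = 0.6
Dual objective at y_2 = 0.6: reduced costs (6.4, 3.4), box minimizer x = (0.0, 0.0)
g(y_2) = b*y + (c1 - a1*y)*x1 + (c2 - a2*y)*x2 = 6*0.6 + 6.4*0.0 + 3.4*0.0 = 3.6 + 0.0 + 0.0 = 3.6


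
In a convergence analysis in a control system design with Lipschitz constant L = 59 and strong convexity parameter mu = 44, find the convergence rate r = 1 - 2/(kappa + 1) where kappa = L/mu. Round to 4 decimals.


Step 1: Compute the condition number.
kappa = L/mu = 59/44 = 1.3409
Step 2: Compute the convergence rate.
r = 1 - 2/(kappa + 1) = 1 - 2*mu/(L + mu) = (L - mu)/(L + mu) = 15/103 = 0.1456


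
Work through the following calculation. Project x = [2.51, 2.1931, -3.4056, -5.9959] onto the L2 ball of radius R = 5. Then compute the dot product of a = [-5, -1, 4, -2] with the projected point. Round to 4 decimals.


Step 1: Compute ||x|| (intermediates to 6 decimals).
||x|| = sqrt(2.51^2 + 2.1931^2 + (-3.4056)^2 + (-5.9959)^2) = 7.658898
Step 2: Project.
Since ||x|| > R, scale = R/||x|| = 5/7.658898 = 0.652835, proj(x) = scale * x
proj(x) = [1.638616, 1.431732, -2.223295, -3.914333]
Step 3: Dot product.
a^T * proj(x) = -5*1.638616 - 1*1.431732 + 4*(-2.223295) - 2*(-3.914333) = -10.6893


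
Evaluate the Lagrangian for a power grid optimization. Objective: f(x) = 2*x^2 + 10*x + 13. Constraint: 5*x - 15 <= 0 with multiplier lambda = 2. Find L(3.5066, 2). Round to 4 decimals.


Step 1: Evaluate f(x).
f(3.5066) = 2*3.5066^2 + 10*3.5066 + 13 = 72.6585
Step 2: Evaluate g(x).
g(3.5066) = 5*3.5066 - 15 = 2.533
Step 3: Compute Lagrangian.
L = 72.6585 + 2*2.533 = 77.7245


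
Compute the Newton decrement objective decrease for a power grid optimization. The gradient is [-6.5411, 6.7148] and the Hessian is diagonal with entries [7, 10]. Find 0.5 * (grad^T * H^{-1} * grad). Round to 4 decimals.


Step 1: H is diagonal, so H^(-1) * g = [-0.9344, 0.6715].
Step 2: g^T H^(-1) g = sum_i g_i^2 / H_ii
  = (-6.5411)^2/7 + (6.7148)^2/10
  = 6.1123 + 4.5089 = 10.6211
Step 3: Objective decrease = 0.5 * g^T H^(-1) g = 5.3106


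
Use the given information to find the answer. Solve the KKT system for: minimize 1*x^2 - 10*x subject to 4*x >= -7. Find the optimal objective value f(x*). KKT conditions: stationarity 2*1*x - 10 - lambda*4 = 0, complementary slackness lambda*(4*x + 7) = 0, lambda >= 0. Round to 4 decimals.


Step 1: Try lambda = 0 (constraint inactive).
Stationarity: 2*1*x - 10 = 0
x* = 10/(2*1) = 5.0
Check constraint: 4*5.0 = 20.0 >= -7 -- satisfied.
Step 2: Compute optimal value.
f(x*) = 1*5.0^2 - 10*5.0 = -25.0


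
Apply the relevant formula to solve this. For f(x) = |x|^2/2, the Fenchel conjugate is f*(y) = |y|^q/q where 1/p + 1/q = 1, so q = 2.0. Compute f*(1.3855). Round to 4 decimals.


The conjugate exponent q satisfies 1/p + 1/q = 1.
p = 2, so q = 2/(2 - 1) = 2.0
|y|^q = 1.3855^2.0 = 1.9196
f*(1.3855) = 1.9196 / 2.0 = 0.9598


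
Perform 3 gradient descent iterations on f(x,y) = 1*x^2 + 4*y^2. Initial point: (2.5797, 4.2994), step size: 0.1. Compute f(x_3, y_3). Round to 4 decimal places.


Gradient descent on f(x,y) = 1*x^2 + 4*y^2.
Starting point: (2.5797, 4.2994), alpha = 0.1
Step 1: grad_x = 2*1*2.5797 = 5.1594, grad_y = 2*4*4.2994 = 34.3952
  x_1 = 2.5797 - 0.1*5.1594 = 2.0638
  y_1 = 4.2994 - 0.1*34.3952 = 0.8599
Step 2: grad_x = 2*1*2.0638 = 4.1275, grad_y = 2*4*0.8599 = 6.879
  x_2 = 2.0638 - 0.1*4.1275 = 1.651
  y_2 = 0.8599 - 0.1*6.879 = 0.172
Step 3: grad_x = 2*1*1.651 = 3.302, grad_y = 2*4*0.172 = 1.3758
  x_3 = 1.651 - 0.1*3.302 = 1.3208
  y_3 = 0.172 - 0.1*1.3758 = 0.0344
f(1.3208, 0.0344) = 1*1.3208^2 + 4*0.0344^2 = 1.7493


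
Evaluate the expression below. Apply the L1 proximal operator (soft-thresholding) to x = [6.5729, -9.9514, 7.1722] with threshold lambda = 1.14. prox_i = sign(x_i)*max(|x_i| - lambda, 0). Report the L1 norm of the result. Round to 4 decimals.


Soft-thresholding with lambda = 1.14:
prox(6.5729) = sign(6.5729)*max(|6.5729| - 1.14, 0) = 5.4329
prox(-9.9514) = sign(-9.9514)*max(|-9.9514| - 1.14, 0) = -8.8114
prox(7.1722) = sign(7.1722)*max(|7.1722| - 1.14, 0) = 6.0322
prox(x) = [5.4329, -8.8114, 6.0322]
||prox(x)||_1 = 5.4329 + 8.8114 + 6.0322 = 20.2765


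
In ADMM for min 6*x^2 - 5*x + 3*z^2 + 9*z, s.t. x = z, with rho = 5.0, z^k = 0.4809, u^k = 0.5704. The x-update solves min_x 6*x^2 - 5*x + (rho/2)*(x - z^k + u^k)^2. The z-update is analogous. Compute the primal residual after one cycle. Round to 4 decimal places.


ADMM iteration with rho = 5.0, z^k = 0.4809, u^k = 0.5704
Step 1: x-update.
Minimize 6*x^2 - 5*x + (5.0/2)*(x - 0.4809 + 0.5704)^2
FOC: (2*6 + 5.0)*x = 5 + 5.0*(0.4809 - 0.5704)
x^{k+1} = 0.2678
Step 2: z-update.
Minimize 3*z^2 + 9*z + (5.0/2)*(0.2678 - z + 0.5704)^2
FOC: (2*3 + 5.0)*z = -9 + 5.0*(0.2678 + 0.5704)
z^{k+1} = -0.4372
Step 3: u-update.
u^{k+1} = 0.5704 + 0.2678 + 0.4372 = 1.2754
Step 4: Primal residual = |0.2678 + 0.4372| = 0.705


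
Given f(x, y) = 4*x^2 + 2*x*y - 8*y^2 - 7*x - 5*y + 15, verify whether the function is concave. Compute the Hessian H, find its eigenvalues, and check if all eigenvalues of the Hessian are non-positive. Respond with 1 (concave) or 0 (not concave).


The Hessian of f(x,y) = 4*x^2 + 2*x*y - 8*y^2 - 7*x - 5*y + 15 is:
H = [[8, 2], [2, -16]]
Trace = 8 - 16 = -8
Determinant = 8*-16 - (2)^2 = -132
Discriminant = (-8)^2 - 4*-132 = 592.0
Eigenvalues: lambda_1 = -16.1655, lambda_2 = 8.1655
The function is not concave.

0


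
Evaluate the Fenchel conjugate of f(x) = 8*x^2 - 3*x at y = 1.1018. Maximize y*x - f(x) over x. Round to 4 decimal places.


f*(y) = sup_x {y*x - a*x^2 - b*x} = sup_x {(y-b)*x - a*x^2}
FOC: (y - b) - 2a*x = 0 => x* = (y - b)/(2a)
x* = (1.1018 + 3)/(2*8) = 0.2564
f*(1.1018) = (y-b)^2/(4a) = (1.1018 + 3)^2/(4*8)
= 16.8248/32 = 0.5258


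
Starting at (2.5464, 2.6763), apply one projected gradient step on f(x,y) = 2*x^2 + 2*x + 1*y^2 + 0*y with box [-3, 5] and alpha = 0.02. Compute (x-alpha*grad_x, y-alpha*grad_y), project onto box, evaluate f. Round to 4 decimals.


Step 1: Compute gradient at (2.5464, 2.6763).
grad_x = 2*2*2.5464 + 2 = 12.1856
grad_y = 2*1*2.6763 + 0 = 5.3526
Step 2: Gradient step.
x_raw = 2.5464 - 0.02*12.1856 = 2.3027
y_raw = 2.6763 - 0.02*5.3526 = 2.5692
Step 3: Project onto [-3, 5].
x_proj = clip(2.3027) = 2.3027
y_proj = clip(2.5692) = 2.5692
Step 4: Evaluate f.
f(2.3027, 2.5692) = 21.8112


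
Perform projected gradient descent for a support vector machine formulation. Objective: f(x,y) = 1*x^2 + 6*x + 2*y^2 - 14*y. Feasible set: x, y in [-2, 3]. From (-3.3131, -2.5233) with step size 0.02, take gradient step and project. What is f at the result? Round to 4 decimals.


Step 1: Compute gradient at (-3.3131, -2.5233).
grad_x = 2*1*-3.3131 + 6 = -0.6262
grad_y = 2*2*-2.5233 - 14 = -24.0932
Step 2: Gradient step.
x_raw = -3.3131 - 0.02*-0.6262 = -3.3006
y_raw = -2.5233 - 0.02*-24.0932 = -2.0414
Step 3: Project onto [-2, 3].
x_proj = clip(-3.3006) = -2.0
y_proj = clip(-2.0414) = -2.0
Step 4: Evaluate f.
f(-2.0, -2.0) = 28.0


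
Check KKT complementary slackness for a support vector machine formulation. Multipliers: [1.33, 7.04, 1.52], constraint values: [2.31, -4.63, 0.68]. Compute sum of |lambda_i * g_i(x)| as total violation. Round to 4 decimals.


KKT complementary slackness check:
lambda_1 * g_1 = 1.33 * 2.31 = 3.0723
lambda_2 * g_2 = 7.04 * -4.63 = -32.5952
lambda_3 * g_3 = 1.52 * 0.68 = 1.0336
Total violation = 3.0723 + 32.5952 + 1.0336 = 36.7011


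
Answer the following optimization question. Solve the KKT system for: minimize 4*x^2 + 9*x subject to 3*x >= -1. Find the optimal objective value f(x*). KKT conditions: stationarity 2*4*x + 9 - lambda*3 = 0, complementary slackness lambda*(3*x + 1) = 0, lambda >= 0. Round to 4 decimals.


Step 1: Try lambda = 0 (constraint inactive).
x_unc = -9/(2*4) = -1.125
Check: 3*-1.125 = -3.375 < -1 -- violated!
Step 2: Constraint must be active: 3*x = -1
x* = -1/3 = -0.3333 (rounded; the exact value -1/3 is used below)
lambda = (2*4*(-1/3) + 9)/3 = 2.1111
Step 3: Compute optimal value.
f(x*) = 4*(-1/3)^2 + 9*(-1/3) = -2.5556


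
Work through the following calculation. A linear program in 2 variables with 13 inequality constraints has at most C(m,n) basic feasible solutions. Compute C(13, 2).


Each vertex corresponds to some choice of n active constraints out of m, so the number of vertices is at most C(m, n) = m! / (n!(m-n)!).
m = 13, n = 2
Numerator: 13 * 12
Denominator: 2! = 2
C(13, 2) = 78


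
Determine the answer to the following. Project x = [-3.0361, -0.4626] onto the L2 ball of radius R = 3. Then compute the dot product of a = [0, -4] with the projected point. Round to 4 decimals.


Step 1: Compute ||x|| (intermediates to 6 decimals).
||x|| = sqrt((-3.0361)^2 + (-0.4626)^2) = 3.07114
Step 2: Project.
Since ||x|| > R, scale = R/||x|| = 3/3.07114 = 0.976836, proj(x) = scale * x
proj(x) = [-2.965772, -0.451884]
Step 3: Dot product.
a^T * proj(x) = 0*(-2.965772) - 4*(-0.451884) = 1.8075


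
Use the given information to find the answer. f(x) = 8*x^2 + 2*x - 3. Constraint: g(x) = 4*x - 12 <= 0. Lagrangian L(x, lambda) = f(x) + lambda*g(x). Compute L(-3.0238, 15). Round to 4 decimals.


Step 1: Evaluate f(x).
f(-3.0238) = 8*(-3.0238)^2 + 2*(-3.0238) - 3 = 64.0993
Step 2: Evaluate g(x).
g(-3.0238) = 4*-3.0238 - 12 = -24.0952
Step 3: Compute Lagrangian.
L = 64.0993 + 15*-24.0952 = -297.3287


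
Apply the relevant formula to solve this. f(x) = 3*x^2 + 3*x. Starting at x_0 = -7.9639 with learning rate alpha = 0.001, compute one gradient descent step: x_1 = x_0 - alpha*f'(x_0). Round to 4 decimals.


We compute the gradient at x_0 and apply the update.
f'(x) = 6*x + 3
f'(-7.9639) = 6*-7.9639 + 3 = -44.7834
x_1 = -7.9639 - 0.001*-44.7834 = -7.9191


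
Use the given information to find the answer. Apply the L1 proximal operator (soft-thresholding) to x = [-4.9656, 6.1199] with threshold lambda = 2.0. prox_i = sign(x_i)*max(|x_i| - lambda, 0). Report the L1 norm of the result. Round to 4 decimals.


Soft-thresholding with lambda = 2.0:
prox(-4.9656) = sign(-4.9656)*max(|-4.9656| - 2.0, 0) = -2.9656
prox(6.1199) = sign(6.1199)*max(|6.1199| - 2.0, 0) = 4.1199
prox(x) = [-2.9656, 4.1199]
||prox(x)||_1 = 2.9656 + 4.1199 = 7.0855


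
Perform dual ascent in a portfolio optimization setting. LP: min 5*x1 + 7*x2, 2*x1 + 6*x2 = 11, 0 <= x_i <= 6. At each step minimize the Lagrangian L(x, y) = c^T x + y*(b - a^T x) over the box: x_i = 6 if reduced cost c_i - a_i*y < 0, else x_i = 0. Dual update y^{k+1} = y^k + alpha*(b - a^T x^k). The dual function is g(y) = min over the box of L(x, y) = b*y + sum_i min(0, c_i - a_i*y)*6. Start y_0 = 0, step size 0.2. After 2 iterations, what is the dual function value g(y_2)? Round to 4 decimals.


Dual ascent for LP: min 5*x1 + 7*x2, 2*x1 + 6*x2 = 11, 0 <= x_i <= 6
Step 1: y^k = 0.0, reduced costs: (5.0, 7.0)
  x^k = (0.0, 0.0), subgradient = b - a^T x = 11.0
  y^{k+1} = 0.0 + 0.2*11.0 = 2.2
Step 2: y^k = 2.2, reduced costs: (0.6, -6.2)
  x^k = (0.0, 6.0), subgradient = b - a^T x = -25.0
  y^{k+1} = 2.2 + 0.2*-25.0 = -2.8
Dual objective at y_2 = -2.8: reduced costs (10.6, 23.8), box minimizer x = (0.0, 0.0)
g(y_2) = b*y + (c1 - a1*y)*x1 + (c2 - a2*y)*x2 = 11*(-2.8) + 10.6*0.0 + 23.8*0.0 = -30.8 + 0.0 + 0.0 = -30.8
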